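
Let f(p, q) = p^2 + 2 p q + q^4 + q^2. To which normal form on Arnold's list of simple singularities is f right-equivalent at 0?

A3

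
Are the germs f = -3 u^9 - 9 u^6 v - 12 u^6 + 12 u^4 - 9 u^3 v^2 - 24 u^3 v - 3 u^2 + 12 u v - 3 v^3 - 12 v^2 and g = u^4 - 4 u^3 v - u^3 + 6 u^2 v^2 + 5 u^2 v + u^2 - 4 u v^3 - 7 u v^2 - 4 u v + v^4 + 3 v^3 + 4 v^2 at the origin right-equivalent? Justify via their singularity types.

Yes.

The Hessian of f at 0 is [[-6, 12], [12, -24]] with rank 1, so corank 1. A Groebner basis of the Jacobian ideal J(f) in C{u,v} is {v^2, u - 2*v}; counting standard monomials gives mu = 2. Corank 1: A-series; mu = 2 gives A_2. The Hessian of g at 0 is [[2, -4], [-4, 8]] with rank 1, so corank 1. A Groebner basis of the Jacobian ideal J(g) in C{u,v} is {v^2, u - 2*v}; counting standard monomials gives mu = 2. Corank 1: A-series; mu = 2 gives A_2. Both have type A_2, hence right-equivalent.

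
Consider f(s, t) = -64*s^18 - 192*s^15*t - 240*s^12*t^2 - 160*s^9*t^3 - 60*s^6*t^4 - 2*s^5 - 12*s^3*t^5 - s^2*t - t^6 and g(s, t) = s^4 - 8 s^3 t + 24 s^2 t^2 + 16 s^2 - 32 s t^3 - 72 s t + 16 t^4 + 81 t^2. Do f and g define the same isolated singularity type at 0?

No.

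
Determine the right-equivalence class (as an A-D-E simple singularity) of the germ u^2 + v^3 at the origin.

A_{2}

The Hessian of f at 0 has rank 1. Corank 1: A-series; mu = 2 gives A_2.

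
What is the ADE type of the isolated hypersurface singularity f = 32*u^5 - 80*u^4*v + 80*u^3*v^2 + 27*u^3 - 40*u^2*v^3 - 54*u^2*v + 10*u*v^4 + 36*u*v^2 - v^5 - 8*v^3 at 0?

E_{8}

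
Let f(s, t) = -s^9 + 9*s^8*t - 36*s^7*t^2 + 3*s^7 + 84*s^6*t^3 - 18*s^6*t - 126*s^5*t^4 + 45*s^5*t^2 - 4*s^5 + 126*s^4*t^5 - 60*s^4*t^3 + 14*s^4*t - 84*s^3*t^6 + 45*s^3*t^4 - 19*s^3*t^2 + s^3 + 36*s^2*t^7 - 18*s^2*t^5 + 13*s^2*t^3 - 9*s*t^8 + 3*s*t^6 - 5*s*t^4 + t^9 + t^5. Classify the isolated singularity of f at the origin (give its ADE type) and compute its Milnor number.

Type E_8, Milnor number mu = 8.

The Hessian of f at 0 is [[0, 0], [0, 0]] with rank 0, so corank 2. A Groebner basis of the Jacobian ideal J(f) in C{s,t} is {s^2/2 + s*t^3, 2*s^2 + t^4, s^3, s^2*t}; counting standard monomials gives mu = 8. Corank 2; j^3 = s^3 is a perfect cube, so E-series; the 5-jet and mu = 8 give E_8.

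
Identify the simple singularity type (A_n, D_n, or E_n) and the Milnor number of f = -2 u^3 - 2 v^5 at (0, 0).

Type E_{8}, Milnor number mu = 8.

The Hessian of f at 0 is [[0, 0], [0, 0]] with rank 0, so corank 2. A Groebner basis of the Jacobian ideal J(f) in C{u,v} is {v^4, u^2}; counting standard monomials gives mu = 8. Corank 2; j^3 = -2*u^3 is a perfect cube, so E-series; the 5-jet and mu = 8 give E_8.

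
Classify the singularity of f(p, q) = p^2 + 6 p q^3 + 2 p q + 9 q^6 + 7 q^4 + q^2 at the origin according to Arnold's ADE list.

A_{3}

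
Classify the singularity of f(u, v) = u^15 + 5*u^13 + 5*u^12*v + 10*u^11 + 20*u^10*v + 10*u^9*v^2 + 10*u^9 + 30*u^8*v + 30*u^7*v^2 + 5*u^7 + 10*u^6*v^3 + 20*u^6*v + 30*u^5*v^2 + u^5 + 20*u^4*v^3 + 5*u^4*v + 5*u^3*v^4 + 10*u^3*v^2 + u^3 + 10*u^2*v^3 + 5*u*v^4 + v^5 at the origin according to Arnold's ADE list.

E_{8}

The Hessian of f at 0 has rank 0. Corank 2; j^3 = u^3 is a perfect cube, so E-series; the 5-jet and mu = 8 give E_8.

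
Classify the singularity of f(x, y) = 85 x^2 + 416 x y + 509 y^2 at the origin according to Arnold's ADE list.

A1

The Hessian of f at 0 has rank 2. Corank 0: nondegenerate Morse point, so A_1.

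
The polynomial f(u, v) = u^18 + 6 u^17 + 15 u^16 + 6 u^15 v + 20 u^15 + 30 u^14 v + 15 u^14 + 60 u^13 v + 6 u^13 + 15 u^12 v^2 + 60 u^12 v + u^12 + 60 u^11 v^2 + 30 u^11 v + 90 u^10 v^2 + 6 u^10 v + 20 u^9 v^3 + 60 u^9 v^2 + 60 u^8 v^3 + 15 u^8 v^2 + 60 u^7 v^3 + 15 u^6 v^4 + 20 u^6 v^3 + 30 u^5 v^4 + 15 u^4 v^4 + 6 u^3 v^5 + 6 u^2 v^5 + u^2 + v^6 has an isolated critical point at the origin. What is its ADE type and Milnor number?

Type A_5, Milnor number mu = 5.

The Hessian of f at 0 has rank 1. Corank 1: A-series; mu = 5 gives A_5.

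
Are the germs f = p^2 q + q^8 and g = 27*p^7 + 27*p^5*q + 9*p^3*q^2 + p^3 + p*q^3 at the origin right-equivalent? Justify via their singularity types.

No.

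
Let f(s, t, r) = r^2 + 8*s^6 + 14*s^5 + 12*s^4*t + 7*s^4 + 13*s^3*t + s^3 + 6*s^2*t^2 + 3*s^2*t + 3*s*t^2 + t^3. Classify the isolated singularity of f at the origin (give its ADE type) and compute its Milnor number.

Type E_7, Milnor number mu = 7.

The Hessian of f at 0 is [[0, 0, 0], [0, 0, 0], [0, 0, 2]] with rank 1, so corank 2. A Groebner basis of the Jacobian ideal J(f) in C{s,t,r} is {-3*s^2/17 - 6*s*t/17 + t^4 + t^3/17 - 3*t^2/17, s^3 + 15*s^2/17 + 30*s*t/17 + 12*t^3/17 + 15*t^2/17, s^2*t - 9*s^2/17 - 18*s*t/17 - 14*t^3/17 - 9*t^2/17, 4*s^2/17 + s*t^2 + 8*s*t/17 + 47*t^3/51 + 4*t^2/17, r}; counting standard monomials gives mu = 7. Corank 2; j^3 = (s + t)^3 is a perfect cube, so E-series; the 4-jet and mu = 7 give E_7.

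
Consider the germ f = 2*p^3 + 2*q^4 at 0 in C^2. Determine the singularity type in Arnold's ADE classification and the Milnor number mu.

Type E_{6}, Milnor number mu = 6.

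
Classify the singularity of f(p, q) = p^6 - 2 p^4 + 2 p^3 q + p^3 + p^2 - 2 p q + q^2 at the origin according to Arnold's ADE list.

A2

The Hessian of f at 0 has rank 1. Corank 1: A-series; mu = 2 gives A_2.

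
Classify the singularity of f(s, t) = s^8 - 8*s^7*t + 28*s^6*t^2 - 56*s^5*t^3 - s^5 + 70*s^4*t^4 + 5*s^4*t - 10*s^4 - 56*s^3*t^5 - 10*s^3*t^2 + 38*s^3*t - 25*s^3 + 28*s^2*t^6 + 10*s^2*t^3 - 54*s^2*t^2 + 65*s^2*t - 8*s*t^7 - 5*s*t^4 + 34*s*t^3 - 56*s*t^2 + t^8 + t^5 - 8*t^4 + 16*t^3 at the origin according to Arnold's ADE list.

The Hessian of f at 0 has rank 0. Corank 2; j^3 = -(s - t)*(5*s - 4*t)^2 has shape L^2 M (L != M), so D-series; mu = 9 gives D_9.

D_9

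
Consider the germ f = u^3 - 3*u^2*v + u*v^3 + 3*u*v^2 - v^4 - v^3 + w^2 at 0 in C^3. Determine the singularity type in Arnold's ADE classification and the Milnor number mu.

Type E_7, Milnor number mu = 7.

The Hessian of f at 0 is [[0, 0, 0], [0, 0, 0], [0, 0, 2]] with rank 1, so corank 2. A Groebner basis of the Jacobian ideal J(f) in C{u,v,w} is {u^3 - 3*u^2*v - 6*u^2 + 12*u*v - 6*v^2, 3*u^2 + u*v^2 - 6*u*v + 3*v^2, 3*u^2 - 6*u*v + v^3 + 3*v^2, w}; counting standard monomials gives mu = 7. Corank 2; j^3 = (u - v)^3 is a perfect cube, so E-series; the 4-jet and mu = 7 give E_7.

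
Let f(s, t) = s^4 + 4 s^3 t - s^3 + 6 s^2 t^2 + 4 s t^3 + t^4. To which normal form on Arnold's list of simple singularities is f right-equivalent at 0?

The Hessian of f at 0 has rank 0. Corank 2; j^3 = -s^3 is a perfect cube, so E-series; the 4-jet and mu = 6 give E_6.

E_{6}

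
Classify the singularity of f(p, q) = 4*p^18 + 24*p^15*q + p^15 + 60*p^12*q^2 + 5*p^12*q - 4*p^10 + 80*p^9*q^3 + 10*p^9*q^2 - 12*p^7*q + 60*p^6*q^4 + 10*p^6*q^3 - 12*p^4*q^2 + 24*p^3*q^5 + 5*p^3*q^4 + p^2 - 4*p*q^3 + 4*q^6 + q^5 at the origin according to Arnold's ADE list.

The Hessian of f at 0 has rank 1. Corank 1: A-series; mu = 4 gives A_4.

A_{4}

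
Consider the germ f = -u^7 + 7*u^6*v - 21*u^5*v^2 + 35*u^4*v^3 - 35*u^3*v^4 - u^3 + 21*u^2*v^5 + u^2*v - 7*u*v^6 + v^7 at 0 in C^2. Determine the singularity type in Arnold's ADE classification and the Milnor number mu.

Type D8, Milnor number mu = 8.

The Hessian of f at 0 is [[0, 0], [0, 0]] with rank 0, so corank 2. A Groebner basis of the Jacobian ideal J(f) in C{u,v} is {u*v/7 + v^6, u*v^2, u^2 - u*v}; counting standard monomials gives mu = 8. Corank 2; j^3 = -u^2*(u - v) has shape L^2 M (L != M), so D-series; mu = 8 gives D_8.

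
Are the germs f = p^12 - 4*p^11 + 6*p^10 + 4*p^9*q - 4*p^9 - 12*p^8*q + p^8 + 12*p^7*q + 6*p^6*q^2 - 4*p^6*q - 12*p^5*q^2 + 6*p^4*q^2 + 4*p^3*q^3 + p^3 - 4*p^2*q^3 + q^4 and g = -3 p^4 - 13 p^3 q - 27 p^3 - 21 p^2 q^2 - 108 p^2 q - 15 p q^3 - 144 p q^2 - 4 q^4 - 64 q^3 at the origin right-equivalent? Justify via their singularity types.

The Hessian of f at 0 is [[0, 0], [0, 0]] with rank 0, so corank 2. A Groebner basis of the Jacobian ideal J(f) in C{p,q} is {q^3, p^2}; counting standard monomials gives mu = 6. Corank 2; j^3 = p^3 is a perfect cube, so E-series; the 4-jet and mu = 6 give E_6. The Hessian of g at 0 is [[0, 0], [0, 0]] with rank 0, so corank 2. A Groebner basis of the Jacobian ideal J(g) in C{p,q} is {19683*p^2 + 52488*p*q + q^4 - 27*q^3 + 34992*q^2, p^3 + 756*p^2 + 2016*p*q + 4*q^3/3 + 1344*q^2, p^2*q - 405*p^2 - 1080*p*q - 11*q^3/9 - 720*q^2, 162*p^2 + p*q^2 + 432*p*q + 10*q^3/9 + 288*q^2}; counting standard monomials gives mu = 7. Corank 2; j^3 = -(3*p + 4*q)^3 is a perfect cube, so E-series; the 4-jet and mu = 7 give E_7. f is E_6 but g is E_7, hence not right-equivalent.

No.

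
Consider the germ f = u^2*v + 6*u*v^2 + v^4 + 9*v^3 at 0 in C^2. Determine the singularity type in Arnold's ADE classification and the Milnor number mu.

The Hessian of f at 0 is [[0, 0], [0, 0]] with rank 0, so corank 2. A Groebner basis of the Jacobian ideal J(f) in C{u,v} is {u^3 - 27*u^2/4 + 243*v^2/4, u^2/4 + v^3 - 9*v^2/4, u*v + 3*v^2}; counting standard monomials gives mu = 5. Corank 2; j^3 = v*(u + 3*v)^2 has shape L^2 M (L != M), so D-series; mu = 5 gives D_5.

Type D_5, Milnor number mu = 5.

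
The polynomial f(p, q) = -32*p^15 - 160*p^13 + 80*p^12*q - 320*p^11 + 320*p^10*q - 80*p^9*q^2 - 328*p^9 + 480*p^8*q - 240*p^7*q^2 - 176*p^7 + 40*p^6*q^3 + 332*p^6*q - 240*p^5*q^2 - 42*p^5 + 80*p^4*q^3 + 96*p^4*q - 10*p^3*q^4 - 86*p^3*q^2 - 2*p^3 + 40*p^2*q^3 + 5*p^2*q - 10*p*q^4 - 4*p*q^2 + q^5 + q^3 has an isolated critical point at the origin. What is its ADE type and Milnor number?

The Hessian of f at 0 is [[0, 0], [0, 0]] with rank 0, so corank 2. A Groebner basis of the Jacobian ideal J(f) in C{p,q} is {-p*q/8 + q^4 + q^2/8, p*q^2 - q^3, p^2 - 11*p*q/8 + 3*q^2/8}; counting standard monomials gives mu = 6. Corank 2; j^3 = -(p - q)^2*(2*p - q) has shape L^2 M (L != M), so D-series; mu = 6 gives D_6.

Type D_6, Milnor number mu = 6.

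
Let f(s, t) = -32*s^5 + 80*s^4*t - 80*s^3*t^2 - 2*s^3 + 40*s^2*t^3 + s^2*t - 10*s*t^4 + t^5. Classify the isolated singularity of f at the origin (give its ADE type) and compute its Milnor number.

The Hessian of f at 0 has rank 0. Corank 2; j^3 = -s^2*(2*s - t) has shape L^2 M (L != M), so D-series; mu = 6 gives D_6.

Type D6, Milnor number mu = 6.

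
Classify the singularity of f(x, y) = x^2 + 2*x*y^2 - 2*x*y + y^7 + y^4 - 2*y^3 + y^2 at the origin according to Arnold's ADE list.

A_{6}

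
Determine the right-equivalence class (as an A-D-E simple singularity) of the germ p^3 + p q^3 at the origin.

E_7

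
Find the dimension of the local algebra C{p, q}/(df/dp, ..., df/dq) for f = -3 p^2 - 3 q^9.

8

The Hessian of f at 0 is [[-6, 0], [0, 0]] with rank 1, so corank 1. A Groebner basis of the Jacobian ideal J(f) in C{p,q} is {q^8, p}; counting standard monomials gives mu = 8. Corank 1: A-series; mu = 8 gives A_8.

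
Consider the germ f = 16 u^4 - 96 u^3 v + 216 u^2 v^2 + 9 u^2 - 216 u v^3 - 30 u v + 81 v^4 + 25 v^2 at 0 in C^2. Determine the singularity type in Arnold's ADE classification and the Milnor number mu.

Type A_{3}, Milnor number mu = 3.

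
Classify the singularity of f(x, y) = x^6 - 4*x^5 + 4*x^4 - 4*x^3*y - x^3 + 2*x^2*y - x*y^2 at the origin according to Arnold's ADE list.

D_{7}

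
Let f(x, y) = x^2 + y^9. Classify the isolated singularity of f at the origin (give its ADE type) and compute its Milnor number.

Type A_8, Milnor number mu = 8.

The Hessian of f at 0 has rank 1. Corank 1: A-series; mu = 8 gives A_8.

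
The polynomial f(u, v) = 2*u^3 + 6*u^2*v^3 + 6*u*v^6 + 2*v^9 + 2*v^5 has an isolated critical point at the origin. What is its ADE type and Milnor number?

Type E_8, Milnor number mu = 8.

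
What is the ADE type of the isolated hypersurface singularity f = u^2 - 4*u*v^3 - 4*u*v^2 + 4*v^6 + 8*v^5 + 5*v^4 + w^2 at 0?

The Hessian of f at 0 has rank 2. Corank 1: A-series; mu = 3 gives A_3.

A_3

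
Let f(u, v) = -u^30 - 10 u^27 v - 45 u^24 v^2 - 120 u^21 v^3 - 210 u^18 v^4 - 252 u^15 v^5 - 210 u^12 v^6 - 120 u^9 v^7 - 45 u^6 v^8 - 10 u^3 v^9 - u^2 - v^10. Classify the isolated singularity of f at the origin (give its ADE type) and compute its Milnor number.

Type A9, Milnor number mu = 9.

The Hessian of f at 0 has rank 1. Corank 1: A-series; mu = 9 gives A_9.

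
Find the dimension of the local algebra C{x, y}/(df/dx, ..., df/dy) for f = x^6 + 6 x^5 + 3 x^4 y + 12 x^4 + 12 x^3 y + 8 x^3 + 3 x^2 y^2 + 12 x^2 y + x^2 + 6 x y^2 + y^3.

The Hessian of f at 0 is [[2, 0], [0, 0]] with rank 1, so corank 1. A Groebner basis of the Jacobian ideal J(f) in C{x,y} is {y^2, x}; counting standard monomials gives mu = 2. Corank 1: A-series; mu = 2 gives A_2.

2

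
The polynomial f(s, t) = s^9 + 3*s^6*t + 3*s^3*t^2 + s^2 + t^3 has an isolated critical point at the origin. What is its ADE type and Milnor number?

The Hessian of f at 0 is [[2, 0], [0, 0]] with rank 1, so corank 1. A Groebner basis of the Jacobian ideal J(f) in C{s,t} is {t^2, s}; counting standard monomials gives mu = 2. Corank 1: A-series; mu = 2 gives A_2.

Type A_{2}, Milnor number mu = 2.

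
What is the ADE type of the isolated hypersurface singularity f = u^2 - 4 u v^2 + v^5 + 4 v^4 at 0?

A_4

The Hessian of f at 0 is [[2, 0], [0, 0]] with rank 1, so corank 1. A Groebner basis of the Jacobian ideal J(f) in C{u,v} is {u^2, -u/2 + v^2}; counting standard monomials gives mu = 4. Corank 1: A-series; mu = 4 gives A_4.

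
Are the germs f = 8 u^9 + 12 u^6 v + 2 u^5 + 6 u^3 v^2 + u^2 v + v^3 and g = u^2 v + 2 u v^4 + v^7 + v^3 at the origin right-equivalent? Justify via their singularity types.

The Hessian of f at 0 is [[0, 0], [0, 0]] with rank 0, so corank 2. A Groebner basis of the Jacobian ideal J(f) in C{u,v} is {v^3, u^2 + 3*v^2, u*v}; counting standard monomials gives mu = 4. Corank 2; j^3 = v*(u^2 + v^2) splits into three distinct lines over C (the quadratic factor has nonzero discriminant), so D_4. The Hessian of g at 0 is [[0, 0], [0, 0]] with rank 0, so corank 2. A Groebner basis of the Jacobian ideal J(g) in C{u,v} is {v^3, u^2 + 3*v^2, u*v}; counting standard monomials gives mu = 4. Corank 2; j^3 = v*(u^2 + v^2) splits into three distinct lines over C (the quadratic factor has nonzero discriminant), so D_4. Both have type D_4, hence right-equivalent.

Yes.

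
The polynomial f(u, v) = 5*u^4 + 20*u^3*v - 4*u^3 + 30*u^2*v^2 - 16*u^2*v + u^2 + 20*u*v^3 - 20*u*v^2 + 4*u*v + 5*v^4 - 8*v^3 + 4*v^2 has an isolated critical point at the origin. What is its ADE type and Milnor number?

The Hessian of f at 0 is [[2, 4], [4, 8]] with rank 1, so corank 1. A Groebner basis of the Jacobian ideal J(f) in C{u,v} is {u^2 - 2*u - 4*v, u*v + u + 2*v, -u/2 + v^2 - v}; counting standard monomials gives mu = 3. Corank 1: A-series; mu = 3 gives A_3.

Type A_3, Milnor number mu = 3.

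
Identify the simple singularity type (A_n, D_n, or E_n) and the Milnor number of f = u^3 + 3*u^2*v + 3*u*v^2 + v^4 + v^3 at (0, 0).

The Hessian of f at 0 has rank 0. Corank 2; j^3 = (u + v)^3 is a perfect cube, so E-series; the 4-jet and mu = 6 give E_6.

Type E_6, Milnor number mu = 6.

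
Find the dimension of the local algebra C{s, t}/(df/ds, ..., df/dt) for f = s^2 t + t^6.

7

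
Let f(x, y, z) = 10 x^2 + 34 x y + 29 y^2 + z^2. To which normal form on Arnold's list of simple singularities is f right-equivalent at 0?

A1

The Hessian of f at 0 has rank 3. Corank 0: nondegenerate Morse point, so A_1.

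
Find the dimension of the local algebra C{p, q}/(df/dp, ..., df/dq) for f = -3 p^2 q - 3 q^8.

9

The Hessian of f at 0 has rank 0. Corank 2; j^3 = -3*p^2*q has shape L^2 M (L != M), so D-series; mu = 9 gives D_9.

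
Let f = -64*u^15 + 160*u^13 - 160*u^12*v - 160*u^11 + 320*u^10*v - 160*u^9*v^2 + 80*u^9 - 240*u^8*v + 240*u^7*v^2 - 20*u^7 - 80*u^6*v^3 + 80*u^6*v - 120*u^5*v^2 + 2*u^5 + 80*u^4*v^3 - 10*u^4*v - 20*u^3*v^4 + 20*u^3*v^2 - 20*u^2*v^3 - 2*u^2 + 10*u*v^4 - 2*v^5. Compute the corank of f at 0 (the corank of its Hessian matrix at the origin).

Hessian at 0 has rank 1.

1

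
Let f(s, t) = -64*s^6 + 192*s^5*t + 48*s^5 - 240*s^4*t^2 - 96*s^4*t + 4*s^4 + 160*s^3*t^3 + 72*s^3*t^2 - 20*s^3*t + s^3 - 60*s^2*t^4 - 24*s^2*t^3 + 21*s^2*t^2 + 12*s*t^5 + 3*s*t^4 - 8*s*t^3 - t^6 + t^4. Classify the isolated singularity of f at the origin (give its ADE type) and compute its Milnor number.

The Hessian of f at 0 is [[0, 0], [0, 0]] with rank 0, so corank 2. A Groebner basis of the Jacobian ideal J(f) in C{s,t} is {s^3, s^2*t, -s^2/2 + s*t^2, -3*s^2 + t^3}; counting standard monomials gives mu = 6. Corank 2; j^3 = s^3 is a perfect cube, so E-series; the 4-jet and mu = 6 give E_6.

Type E_6, Milnor number mu = 6.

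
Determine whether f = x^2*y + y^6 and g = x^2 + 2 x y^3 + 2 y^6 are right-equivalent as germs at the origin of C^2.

No.

The Hessian of f at 0 has rank 0. Corank 2; j^3 = x^2*y has shape L^2 M (L != M), so D-series; mu = 7 gives D_7. The Hessian of g at 0 has rank 1. Corank 1: A-series; mu = 5 gives A_5. f is D_7 but g is A_5, hence not right-equivalent.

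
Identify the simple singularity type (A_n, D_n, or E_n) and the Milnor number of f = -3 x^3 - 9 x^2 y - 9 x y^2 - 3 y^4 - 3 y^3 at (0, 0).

Type E_{6}, Milnor number mu = 6.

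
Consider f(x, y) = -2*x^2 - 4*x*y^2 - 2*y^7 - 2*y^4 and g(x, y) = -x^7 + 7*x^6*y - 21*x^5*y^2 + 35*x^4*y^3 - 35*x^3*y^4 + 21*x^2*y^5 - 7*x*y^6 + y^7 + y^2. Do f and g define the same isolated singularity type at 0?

The Hessian of f at 0 has rank 1. Corank 1: A-series; mu = 6 gives A_6. The Hessian of g at 0 has rank 1. Corank 1: A-series; mu = 6 gives A_6. Both have type A_6, hence right-equivalent.

Yes.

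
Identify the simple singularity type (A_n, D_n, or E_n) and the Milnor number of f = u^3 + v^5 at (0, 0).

Type E_{8}, Milnor number mu = 8.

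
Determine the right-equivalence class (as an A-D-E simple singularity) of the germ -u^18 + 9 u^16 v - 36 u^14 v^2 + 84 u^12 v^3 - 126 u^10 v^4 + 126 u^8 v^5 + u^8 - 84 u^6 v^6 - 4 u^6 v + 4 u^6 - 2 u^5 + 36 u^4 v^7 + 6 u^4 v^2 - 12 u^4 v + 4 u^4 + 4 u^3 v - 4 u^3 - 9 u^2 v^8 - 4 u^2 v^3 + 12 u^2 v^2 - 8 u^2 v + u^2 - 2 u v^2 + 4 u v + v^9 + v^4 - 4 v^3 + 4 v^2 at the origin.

A_{8}

The Hessian of f at 0 is [[2, 4], [4, 8]] with rank 1, so corank 1. A Groebner basis of the Jacobian ideal J(f) in C{u,v} is {-117600032*u^2/786515 + u*v^3 + 1238533*u*v^2/786515 + 3853897*u*v/786515 + 21328697*u/314606 - 69759*v^3/786515 - 3575521*v^2/1573030 + 21328697*v/157303, 49741863*u^2/157303 - 335134*u*v^2/157303 - 1604548*u*v/157303 - 22552800*u/157303 + v^4 + 253732*v^3/157303 + 798652*v^2/157303 - 45105600*v/157303, u^3 + 627183*u^2/786515 + 1848*u*v^2/786515 - 1513041*u*v/1573030 - 178419*u/314606 - 1423*v^3/1573030 - 14691*v^2/1573030 - 178419*v/157303, u^2*v - 2507193*u^2/786515 - 6778*u*v^2/786515 - 275572*u*v/786515 + 454703*u/314606 + 2184*v^3/786515 - 1506379*v^2/1573030 + 454703*v/157303}; counting standard monomials gives mu = 8. Corank 1: A-series; mu = 8 gives A_8.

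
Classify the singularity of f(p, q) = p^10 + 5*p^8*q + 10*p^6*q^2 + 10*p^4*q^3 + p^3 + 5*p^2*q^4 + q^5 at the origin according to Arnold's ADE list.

The Hessian of f at 0 is [[0, 0], [0, 0]] with rank 0, so corank 2. A Groebner basis of the Jacobian ideal J(f) in C{p,q} is {q^4, p^2}; counting standard monomials gives mu = 8. Corank 2; j^3 = p^3 is a perfect cube, so E-series; the 5-jet and mu = 8 give E_8.

E_{8}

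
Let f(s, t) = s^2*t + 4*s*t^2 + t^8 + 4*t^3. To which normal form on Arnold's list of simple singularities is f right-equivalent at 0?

D9

The Hessian of f at 0 is [[0, 0], [0, 0]] with rank 0, so corank 2. A Groebner basis of the Jacobian ideal J(f) in C{s,t} is {s^2/8 + t^7 - t^2/2, s^3 + 8*t^3, s*t + 2*t^2}; counting standard monomials gives mu = 9. Corank 2; j^3 = t*(s + 2*t)^2 has shape L^2 M (L != M), so D-series; mu = 9 gives D_9.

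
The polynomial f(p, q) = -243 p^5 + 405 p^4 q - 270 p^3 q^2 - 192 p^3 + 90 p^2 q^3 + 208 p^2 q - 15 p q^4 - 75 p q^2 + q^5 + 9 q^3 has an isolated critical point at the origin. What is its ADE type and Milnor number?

Type D_{6}, Milnor number mu = 6.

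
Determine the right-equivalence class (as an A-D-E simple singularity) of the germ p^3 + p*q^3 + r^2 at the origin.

E7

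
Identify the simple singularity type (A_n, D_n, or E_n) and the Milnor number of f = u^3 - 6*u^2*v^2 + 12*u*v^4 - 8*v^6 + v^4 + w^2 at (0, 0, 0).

The Hessian of f at 0 has rank 1. Corank 2; j^3 = u^3 is a perfect cube, so E-series; the 4-jet and mu = 6 give E_6.

Type E_6, Milnor number mu = 6.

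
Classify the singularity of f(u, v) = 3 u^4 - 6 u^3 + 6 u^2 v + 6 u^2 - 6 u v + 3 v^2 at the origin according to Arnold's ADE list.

A_{1}

The Hessian of f at 0 is [[12, -6], [-6, 6]] with rank 2, so corank 0. A Groebner basis of the Jacobian ideal J(f) in C{u,v} is {u, v}; counting standard monomials gives mu = 1. Corank 0: nondegenerate Morse point, so A_1.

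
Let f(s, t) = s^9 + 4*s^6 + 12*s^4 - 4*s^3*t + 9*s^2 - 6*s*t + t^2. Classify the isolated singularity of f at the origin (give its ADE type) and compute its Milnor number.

The Hessian of f at 0 has rank 1. Corank 1: A-series; mu = 8 gives A_8.

Type A8, Milnor number mu = 8.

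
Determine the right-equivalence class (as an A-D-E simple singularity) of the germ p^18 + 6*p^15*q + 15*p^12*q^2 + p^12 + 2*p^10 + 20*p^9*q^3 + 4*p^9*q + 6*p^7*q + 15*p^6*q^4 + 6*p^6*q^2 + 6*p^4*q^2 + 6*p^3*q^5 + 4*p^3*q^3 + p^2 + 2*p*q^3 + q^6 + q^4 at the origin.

The Hessian of f at 0 is [[2, 0], [0, 0]] with rank 1, so corank 1. A Groebner basis of the Jacobian ideal J(f) in C{p,q} is {q^3, p}; counting standard monomials gives mu = 3. Corank 1: A-series; mu = 3 gives A_3.

A_{3}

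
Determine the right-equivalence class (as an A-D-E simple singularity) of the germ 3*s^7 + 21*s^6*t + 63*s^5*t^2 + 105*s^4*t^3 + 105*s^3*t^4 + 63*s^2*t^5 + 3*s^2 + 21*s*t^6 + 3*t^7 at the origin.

A6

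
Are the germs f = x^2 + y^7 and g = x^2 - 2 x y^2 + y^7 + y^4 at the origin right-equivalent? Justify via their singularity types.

The Hessian of f at 0 is [[2, 0], [0, 0]] with rank 1, so corank 1. A Groebner basis of the Jacobian ideal J(f) in C{x,y} is {y^6, x}; counting standard monomials gives mu = 6. Corank 1: A-series; mu = 6 gives A_6. The Hessian of g at 0 is [[2, 0], [0, 0]] with rank 1, so corank 1. A Groebner basis of the Jacobian ideal J(g) in C{x,y} is {x^3, -x + y^2}; counting standard monomials gives mu = 6. Corank 1: A-series; mu = 6 gives A_6. Both have type A_6, hence right-equivalent.

Yes.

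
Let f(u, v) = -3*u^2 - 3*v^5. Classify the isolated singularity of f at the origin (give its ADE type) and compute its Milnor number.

The Hessian of f at 0 has rank 1. Corank 1: A-series; mu = 4 gives A_4.

Type A4, Milnor number mu = 4.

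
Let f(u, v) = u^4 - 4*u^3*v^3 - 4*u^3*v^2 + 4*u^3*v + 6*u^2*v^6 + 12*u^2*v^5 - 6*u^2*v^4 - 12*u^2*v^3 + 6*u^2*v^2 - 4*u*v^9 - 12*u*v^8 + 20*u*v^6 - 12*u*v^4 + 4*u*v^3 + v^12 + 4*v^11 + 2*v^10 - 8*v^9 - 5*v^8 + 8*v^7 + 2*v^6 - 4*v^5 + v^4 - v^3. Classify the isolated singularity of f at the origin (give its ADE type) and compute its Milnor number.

Type E6, Milnor number mu = 6.

The Hessian of f at 0 has rank 0. Corank 2; j^3 = -v^3 is a perfect cube, so E-series; the 4-jet and mu = 6 give E_6.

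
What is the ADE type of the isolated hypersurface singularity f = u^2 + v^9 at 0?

A8

The Hessian of f at 0 is [[2, 0], [0, 0]] with rank 1, so corank 1. A Groebner basis of the Jacobian ideal J(f) in C{u,v} is {v^8, u}; counting standard monomials gives mu = 8. Corank 1: A-series; mu = 8 gives A_8.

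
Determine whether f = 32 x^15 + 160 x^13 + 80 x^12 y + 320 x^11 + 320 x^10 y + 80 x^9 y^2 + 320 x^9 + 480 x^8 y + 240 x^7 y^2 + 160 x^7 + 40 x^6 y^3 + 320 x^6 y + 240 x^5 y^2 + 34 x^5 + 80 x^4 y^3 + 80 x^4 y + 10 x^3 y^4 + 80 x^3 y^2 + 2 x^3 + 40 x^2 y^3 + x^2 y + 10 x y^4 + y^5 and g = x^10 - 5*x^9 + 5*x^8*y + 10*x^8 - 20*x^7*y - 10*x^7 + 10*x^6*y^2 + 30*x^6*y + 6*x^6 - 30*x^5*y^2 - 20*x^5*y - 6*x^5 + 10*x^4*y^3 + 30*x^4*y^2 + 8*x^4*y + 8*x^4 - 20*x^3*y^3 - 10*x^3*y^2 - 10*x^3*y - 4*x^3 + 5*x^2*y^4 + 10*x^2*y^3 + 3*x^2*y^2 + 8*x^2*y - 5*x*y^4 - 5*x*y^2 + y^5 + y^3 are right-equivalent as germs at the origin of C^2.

Yes.

The Hessian of f at 0 has rank 0. Corank 2; j^3 = x^2*(2*x + y) has shape L^2 M (L != M), so D-series; mu = 6 gives D_6. The Hessian of g at 0 has rank 0. Corank 2; j^3 = -(x - y)*(2*x - y)^2 has shape L^2 M (L != M), so D-series; mu = 6 gives D_6. Both have type D_6, hence right-equivalent.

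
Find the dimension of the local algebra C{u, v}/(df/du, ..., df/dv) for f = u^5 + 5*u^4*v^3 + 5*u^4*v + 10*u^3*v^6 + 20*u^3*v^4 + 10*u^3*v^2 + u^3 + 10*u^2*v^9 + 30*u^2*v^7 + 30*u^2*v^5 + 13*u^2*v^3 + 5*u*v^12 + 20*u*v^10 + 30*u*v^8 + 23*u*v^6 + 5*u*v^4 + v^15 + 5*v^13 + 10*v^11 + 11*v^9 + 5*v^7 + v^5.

8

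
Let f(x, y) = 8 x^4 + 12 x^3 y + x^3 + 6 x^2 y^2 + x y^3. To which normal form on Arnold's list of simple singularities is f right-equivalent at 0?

E_7

The Hessian of f at 0 is [[0, 0], [0, 0]] with rank 0, so corank 2. A Groebner basis of the Jacobian ideal J(f) in C{x,y} is {3*x^2/4 + y^4 + y^3/4, x^3, x^2*y - x^2/4 - y^3/12, x^2 + x*y^2 + y^3/3}; counting standard monomials gives mu = 7. Corank 2; j^3 = x^3 is a perfect cube, so E-series; the 4-jet and mu = 7 give E_7.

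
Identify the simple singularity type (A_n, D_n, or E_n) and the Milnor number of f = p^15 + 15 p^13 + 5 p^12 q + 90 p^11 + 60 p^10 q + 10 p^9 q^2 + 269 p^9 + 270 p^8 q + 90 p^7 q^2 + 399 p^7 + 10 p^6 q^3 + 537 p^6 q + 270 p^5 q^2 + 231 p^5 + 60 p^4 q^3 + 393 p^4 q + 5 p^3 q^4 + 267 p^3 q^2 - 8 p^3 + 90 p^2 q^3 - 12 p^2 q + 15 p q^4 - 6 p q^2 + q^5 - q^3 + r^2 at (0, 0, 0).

Type E8, Milnor number mu = 8.

The Hessian of f at 0 is [[0, 0, 0], [0, 0, 0], [0, 0, 2]] with rank 1, so corank 2. A Groebner basis of the Jacobian ideal J(f) in C{p,q,r} is {88*p^2 + p*q^3 + 88*p*q + 22*q^2, -192*p^2 - 192*p*q + q^4 - 48*q^2, p^3 - 3*p*q^2/4 - q^3/4, p^2*q + p*q^2 + q^3/4, r}; counting standard monomials gives mu = 8. Corank 2; j^3 = -(2*p + q)^3 is a perfect cube, so E-series; the 5-jet and mu = 8 give E_8.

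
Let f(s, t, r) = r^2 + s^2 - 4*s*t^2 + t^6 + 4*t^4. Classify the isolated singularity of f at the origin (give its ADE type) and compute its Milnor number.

Type A_5, Milnor number mu = 5.

The Hessian of f at 0 has rank 2. Corank 1: A-series; mu = 5 gives A_5.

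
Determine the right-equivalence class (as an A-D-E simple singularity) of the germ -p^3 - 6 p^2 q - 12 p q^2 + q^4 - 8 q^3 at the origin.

The Hessian of f at 0 is [[0, 0], [0, 0]] with rank 0, so corank 2. A Groebner basis of the Jacobian ideal J(f) in C{p,q} is {q^3, p^2 + 4*p*q + 4*q^2}; counting standard monomials gives mu = 6. Corank 2; j^3 = -(p + 2*q)^3 is a perfect cube, so E-series; the 4-jet and mu = 6 give E_6.

E_{6}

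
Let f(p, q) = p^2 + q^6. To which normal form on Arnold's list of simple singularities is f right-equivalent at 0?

A_{5}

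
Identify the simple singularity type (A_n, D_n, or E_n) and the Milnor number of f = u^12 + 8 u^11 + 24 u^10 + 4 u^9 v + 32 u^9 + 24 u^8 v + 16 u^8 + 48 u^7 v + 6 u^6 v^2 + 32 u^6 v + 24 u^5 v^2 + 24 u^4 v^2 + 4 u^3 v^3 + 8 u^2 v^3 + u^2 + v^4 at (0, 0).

Type A_3, Milnor number mu = 3.

The Hessian of f at 0 has rank 1. Corank 1: A-series; mu = 3 gives A_3.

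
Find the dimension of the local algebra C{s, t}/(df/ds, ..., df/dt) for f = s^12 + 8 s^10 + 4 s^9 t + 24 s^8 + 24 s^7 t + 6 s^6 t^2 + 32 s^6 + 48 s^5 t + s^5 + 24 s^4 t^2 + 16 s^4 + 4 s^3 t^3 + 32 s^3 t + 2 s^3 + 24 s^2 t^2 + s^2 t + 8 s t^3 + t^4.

5

The Hessian of f at 0 has rank 0. Corank 2; j^3 = s^2*(2*s + t) has shape L^2 M (L != M), so D-series; mu = 5 gives D_5.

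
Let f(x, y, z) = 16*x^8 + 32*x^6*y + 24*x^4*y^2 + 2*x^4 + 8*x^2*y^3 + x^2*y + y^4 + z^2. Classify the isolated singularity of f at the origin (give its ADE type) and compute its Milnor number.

The Hessian of f at 0 is [[0, 0, 0], [0, 0, 0], [0, 0, 2]] with rank 1, so corank 2. A Groebner basis of the Jacobian ideal J(f) in C{x,y,z} is {x^3, x^2/4 + y^3, x*y, z}; counting standard monomials gives mu = 5. Corank 2; j^3 = x^2*y has shape L^2 M (L != M), so D-series; mu = 5 gives D_5.

Type D_{5}, Milnor number mu = 5.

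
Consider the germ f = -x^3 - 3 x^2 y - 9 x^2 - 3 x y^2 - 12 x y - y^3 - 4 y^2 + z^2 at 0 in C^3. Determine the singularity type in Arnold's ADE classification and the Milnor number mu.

Type A_{2}, Milnor number mu = 2.

The Hessian of f at 0 is [[-18, -12, 0], [-12, -8, 0], [0, 0, 2]] with rank 2, so corank 1. A Groebner basis of the Jacobian ideal J(f) in C{x,y,z} is {y^2, x + 2*y/3, z}; counting standard monomials gives mu = 2. Corank 1: A-series; mu = 2 gives A_2.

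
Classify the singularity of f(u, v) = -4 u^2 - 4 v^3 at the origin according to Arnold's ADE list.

A_2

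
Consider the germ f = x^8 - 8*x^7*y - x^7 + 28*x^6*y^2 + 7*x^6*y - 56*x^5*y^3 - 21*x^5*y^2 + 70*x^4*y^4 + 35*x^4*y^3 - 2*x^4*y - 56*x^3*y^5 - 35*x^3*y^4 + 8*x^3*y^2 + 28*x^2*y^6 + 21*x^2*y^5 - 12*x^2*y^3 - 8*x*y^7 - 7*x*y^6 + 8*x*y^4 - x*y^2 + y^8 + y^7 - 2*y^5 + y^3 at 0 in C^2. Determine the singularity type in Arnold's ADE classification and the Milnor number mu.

Type D_{9}, Milnor number mu = 9.

The Hessian of f at 0 has rank 0. Corank 2; j^3 = -y^2*(x - y) has shape L^2 M (L != M), so D-series; mu = 9 gives D_9.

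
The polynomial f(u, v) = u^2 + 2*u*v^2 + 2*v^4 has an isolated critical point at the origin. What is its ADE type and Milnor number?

Type A_{3}, Milnor number mu = 3.

The Hessian of f at 0 is [[2, 0], [0, 0]] with rank 1, so corank 1. A Groebner basis of the Jacobian ideal J(f) in C{u,v} is {u^2, u*v, u + v^2}; counting standard monomials gives mu = 3. Corank 1: A-series; mu = 3 gives A_3.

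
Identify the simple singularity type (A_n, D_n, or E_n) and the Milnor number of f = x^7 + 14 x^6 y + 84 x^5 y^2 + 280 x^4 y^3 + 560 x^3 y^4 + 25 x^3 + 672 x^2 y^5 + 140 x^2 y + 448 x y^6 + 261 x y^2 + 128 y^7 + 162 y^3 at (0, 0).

The Hessian of f at 0 is [[0, 0], [0, 0]] with rank 0, so corank 2. A Groebner basis of the Jacobian ideal J(f) in C{x,y} is {-78125*x*y/7 + y^6 - 140625*y^2/7, x*y^2 + 9*y^3/5, x^2 + 19*x*y/5 + 18*y^2/5}; counting standard monomials gives mu = 8. Corank 2; j^3 = (x + 2*y)*(5*x + 9*y)^2 has shape L^2 M (L != M), so D-series; mu = 8 gives D_8.

Type D_8, Milnor number mu = 8.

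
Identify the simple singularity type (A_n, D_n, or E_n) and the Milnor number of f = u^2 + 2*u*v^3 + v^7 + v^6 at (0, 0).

Type A_6, Milnor number mu = 6.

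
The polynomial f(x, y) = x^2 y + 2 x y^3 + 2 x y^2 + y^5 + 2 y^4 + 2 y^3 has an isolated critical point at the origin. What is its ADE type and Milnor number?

The Hessian of f at 0 has rank 0. Corank 2; j^3 = y*(x^2 + 2*x*y + 2*y^2) splits into three distinct lines over C (the quadratic factor has nonzero discriminant), so D_4.

Type D_4, Milnor number mu = 4.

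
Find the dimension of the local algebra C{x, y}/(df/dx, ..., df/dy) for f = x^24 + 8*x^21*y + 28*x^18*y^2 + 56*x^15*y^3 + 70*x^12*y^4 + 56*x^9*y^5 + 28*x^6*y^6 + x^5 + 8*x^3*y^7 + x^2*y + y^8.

9

The Hessian of f at 0 has rank 0. Corank 2; j^3 = x^2*y has shape L^2 M (L != M), so D-series; mu = 9 gives D_9.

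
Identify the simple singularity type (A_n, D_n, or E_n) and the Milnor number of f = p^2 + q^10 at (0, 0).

Type A_{9}, Milnor number mu = 9.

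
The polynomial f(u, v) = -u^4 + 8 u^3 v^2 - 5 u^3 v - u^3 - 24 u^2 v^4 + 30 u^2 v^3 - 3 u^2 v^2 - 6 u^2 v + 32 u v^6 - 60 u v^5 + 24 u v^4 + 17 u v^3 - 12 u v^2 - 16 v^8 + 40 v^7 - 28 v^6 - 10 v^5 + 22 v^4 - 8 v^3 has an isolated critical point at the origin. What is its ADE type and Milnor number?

The Hessian of f at 0 has rank 0. Corank 2; j^3 = -(u + 2*v)^3 is a perfect cube, so E-series; the 4-jet and mu = 7 give E_7.

Type E7, Milnor number mu = 7.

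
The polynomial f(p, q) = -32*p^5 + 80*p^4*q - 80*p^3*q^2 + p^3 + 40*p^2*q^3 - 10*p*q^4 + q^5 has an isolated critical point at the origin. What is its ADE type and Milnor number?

The Hessian of f at 0 has rank 0. Corank 2; j^3 = p^3 is a perfect cube, so E-series; the 5-jet and mu = 8 give E_8.

Type E_{8}, Milnor number mu = 8.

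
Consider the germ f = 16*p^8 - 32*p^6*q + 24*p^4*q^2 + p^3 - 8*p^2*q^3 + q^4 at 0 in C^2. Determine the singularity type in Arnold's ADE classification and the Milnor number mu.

Type E_6, Milnor number mu = 6.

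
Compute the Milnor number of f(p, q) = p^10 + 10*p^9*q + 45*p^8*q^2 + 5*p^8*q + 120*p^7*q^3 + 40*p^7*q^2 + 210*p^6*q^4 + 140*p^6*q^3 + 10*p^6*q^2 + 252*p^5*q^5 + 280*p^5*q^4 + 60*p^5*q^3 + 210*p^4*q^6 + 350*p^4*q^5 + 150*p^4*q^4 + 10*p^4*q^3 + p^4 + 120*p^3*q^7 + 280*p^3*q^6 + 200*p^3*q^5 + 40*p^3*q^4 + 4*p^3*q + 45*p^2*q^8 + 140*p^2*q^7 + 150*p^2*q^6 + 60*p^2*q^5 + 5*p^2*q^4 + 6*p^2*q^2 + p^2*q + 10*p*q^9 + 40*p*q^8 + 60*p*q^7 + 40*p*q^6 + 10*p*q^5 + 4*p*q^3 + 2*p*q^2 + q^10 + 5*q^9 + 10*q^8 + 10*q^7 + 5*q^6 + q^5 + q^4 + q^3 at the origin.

The Hessian of f at 0 is [[0, 0], [0, 0]] with rank 0, so corank 2. A Groebner basis of the Jacobian ideal J(f) in C{p,q} is {p^2/5 + q^4 - q^2/5, p^3 + q^3, p*q + q^2}; counting standard monomials gives mu = 6. Corank 2; j^3 = q*(p + q)^2 has shape L^2 M (L != M), so D-series; mu = 6 gives D_6.

6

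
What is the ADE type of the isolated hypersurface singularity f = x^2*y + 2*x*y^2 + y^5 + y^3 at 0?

The Hessian of f at 0 has rank 0. Corank 2; j^3 = y*(x + y)^2 has shape L^2 M (L != M), so D-series; mu = 6 gives D_6.

D_{6}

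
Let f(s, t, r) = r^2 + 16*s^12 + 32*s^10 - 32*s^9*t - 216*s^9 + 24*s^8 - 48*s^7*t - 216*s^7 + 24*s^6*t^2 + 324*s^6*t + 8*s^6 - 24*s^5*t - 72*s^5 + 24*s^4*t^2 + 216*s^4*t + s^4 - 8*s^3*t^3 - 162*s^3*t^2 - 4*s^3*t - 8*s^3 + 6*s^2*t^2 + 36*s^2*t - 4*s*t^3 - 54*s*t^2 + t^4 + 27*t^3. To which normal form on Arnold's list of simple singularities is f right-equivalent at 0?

E_6

The Hessian of f at 0 has rank 1. Corank 2; j^3 = -(2*s - 3*t)^3 is a perfect cube, so E-series; the 4-jet and mu = 6 give E_6.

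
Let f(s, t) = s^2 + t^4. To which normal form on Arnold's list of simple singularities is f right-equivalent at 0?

A_3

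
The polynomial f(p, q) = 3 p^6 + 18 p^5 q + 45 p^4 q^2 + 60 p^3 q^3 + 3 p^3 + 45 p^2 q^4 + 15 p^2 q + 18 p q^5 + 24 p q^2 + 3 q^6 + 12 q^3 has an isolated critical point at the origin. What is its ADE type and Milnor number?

Type D_7, Milnor number mu = 7.

The Hessian of f at 0 has rank 0. Corank 2; j^3 = 3*(p + q)*(p + 2*q)^2 has shape L^2 M (L != M), so D-series; mu = 7 gives D_7.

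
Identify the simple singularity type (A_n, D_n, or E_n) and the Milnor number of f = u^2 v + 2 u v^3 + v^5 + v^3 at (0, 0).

The Hessian of f at 0 is [[0, 0], [0, 0]] with rank 0, so corank 2. A Groebner basis of the Jacobian ideal J(f) in C{u,v} is {v^3, u^2 + 3*v^2, u*v}; counting standard monomials gives mu = 4. Corank 2; j^3 = v*(u^2 + v^2) splits into three distinct lines over C (the quadratic factor has nonzero discriminant), so D_4.

Type D_4, Milnor number mu = 4.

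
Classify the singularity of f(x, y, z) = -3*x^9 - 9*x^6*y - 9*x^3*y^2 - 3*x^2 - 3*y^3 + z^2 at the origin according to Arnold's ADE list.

A2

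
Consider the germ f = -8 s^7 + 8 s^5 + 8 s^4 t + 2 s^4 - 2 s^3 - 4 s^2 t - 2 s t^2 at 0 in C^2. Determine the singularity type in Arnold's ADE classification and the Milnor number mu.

Type D_5, Milnor number mu = 5.

The Hessian of f at 0 is [[0, 0], [0, 0]] with rank 0, so corank 2. A Groebner basis of the Jacobian ideal J(f) in C{s,t} is {s*t^2 - s*t/4 - t^2/4, s*t/4 + t^3 + t^2/4, s^2 + s*t}; counting standard monomials gives mu = 5. Corank 2; j^3 = -2*s*(s + t)^2 has shape L^2 M (L != M), so D-series; mu = 5 gives D_5.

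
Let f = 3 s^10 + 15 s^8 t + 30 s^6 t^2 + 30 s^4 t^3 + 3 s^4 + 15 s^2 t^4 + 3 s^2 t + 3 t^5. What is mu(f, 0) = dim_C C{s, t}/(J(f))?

The Hessian of f at 0 is [[0, 0], [0, 0]] with rank 0, so corank 2. A Groebner basis of the Jacobian ideal J(f) in C{s,t} is {s^2/5 + t^4, s^3, s*t}; counting standard monomials gives mu = 6. Corank 2; j^3 = 3*s^2*t has shape L^2 M (L != M), so D-series; mu = 6 gives D_6.

6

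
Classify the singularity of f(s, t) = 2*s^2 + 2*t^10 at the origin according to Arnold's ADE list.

A9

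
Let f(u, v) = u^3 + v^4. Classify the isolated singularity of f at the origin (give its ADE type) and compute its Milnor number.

The Hessian of f at 0 has rank 0. Corank 2; j^3 = u^3 is a perfect cube, so E-series; the 4-jet and mu = 6 give E_6.

Type E_{6}, Milnor number mu = 6.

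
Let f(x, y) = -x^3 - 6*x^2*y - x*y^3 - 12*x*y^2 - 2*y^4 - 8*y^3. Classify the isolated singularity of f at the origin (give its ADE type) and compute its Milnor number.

Type E_7, Milnor number mu = 7.

The Hessian of f at 0 has rank 0. Corank 2; j^3 = -(x + 2*y)^3 is a perfect cube, so E-series; the 4-jet and mu = 7 give E_7.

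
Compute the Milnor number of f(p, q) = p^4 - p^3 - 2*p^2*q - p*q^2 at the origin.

5

The Hessian of f at 0 is [[0, 0], [0, 0]] with rank 0, so corank 2. A Groebner basis of the Jacobian ideal J(f) in C{p,q} is {p*q^2 - p*q/4 - q^2/4, p*q/4 + q^3 + q^2/4, p^2 + p*q}; counting standard monomials gives mu = 5. Corank 2; j^3 = -p*(p + q)^2 has shape L^2 M (L != M), so D-series; mu = 5 gives D_5.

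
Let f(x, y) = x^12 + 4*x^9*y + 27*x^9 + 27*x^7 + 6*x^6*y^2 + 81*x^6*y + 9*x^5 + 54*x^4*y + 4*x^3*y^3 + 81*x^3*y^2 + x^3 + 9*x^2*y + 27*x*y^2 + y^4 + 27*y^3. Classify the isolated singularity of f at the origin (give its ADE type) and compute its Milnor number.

The Hessian of f at 0 has rank 0. Corank 2; j^3 = (x + 3*y)^3 is a perfect cube, so E-series; the 4-jet and mu = 6 give E_6.

Type E_6, Milnor number mu = 6.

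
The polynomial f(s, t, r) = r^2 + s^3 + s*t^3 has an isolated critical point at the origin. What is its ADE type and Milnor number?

Type E_7, Milnor number mu = 7.

The Hessian of f at 0 has rank 1. Corank 2; j^3 = s^3 is a perfect cube, so E-series; the 4-jet and mu = 7 give E_7.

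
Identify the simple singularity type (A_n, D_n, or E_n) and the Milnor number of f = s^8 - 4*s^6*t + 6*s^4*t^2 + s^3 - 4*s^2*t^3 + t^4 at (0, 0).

The Hessian of f at 0 has rank 0. Corank 2; j^3 = s^3 is a perfect cube, so E-series; the 4-jet and mu = 6 give E_6.

Type E_{6}, Milnor number mu = 6.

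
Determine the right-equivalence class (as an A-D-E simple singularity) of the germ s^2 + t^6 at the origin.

A_{5}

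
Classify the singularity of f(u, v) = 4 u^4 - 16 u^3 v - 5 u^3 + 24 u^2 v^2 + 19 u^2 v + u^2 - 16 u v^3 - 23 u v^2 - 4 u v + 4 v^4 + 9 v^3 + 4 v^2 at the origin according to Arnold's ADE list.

A_2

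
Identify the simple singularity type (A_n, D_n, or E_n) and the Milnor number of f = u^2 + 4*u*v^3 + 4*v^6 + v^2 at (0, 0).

The Hessian of f at 0 is [[2, 0], [0, 2]] with rank 2, so corank 0. A Groebner basis of the Jacobian ideal J(f) in C{u,v} is {u, v}; counting standard monomials gives mu = 1. Corank 0: nondegenerate Morse point, so A_1.

Type A_1, Milnor number mu = 1.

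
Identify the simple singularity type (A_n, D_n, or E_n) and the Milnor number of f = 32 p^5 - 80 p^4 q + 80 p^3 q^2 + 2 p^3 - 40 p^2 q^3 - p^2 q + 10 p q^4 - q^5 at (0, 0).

Type D_{6}, Milnor number mu = 6.

The Hessian of f at 0 is [[0, 0], [0, 0]] with rank 0, so corank 2. A Groebner basis of the Jacobian ideal J(f) in C{p,q} is {p*q/10 + q^4, p*q^2, p^2 - p*q/2}; counting standard monomials gives mu = 6. Corank 2; j^3 = p^2*(2*p - q) has shape L^2 M (L != M), so D-series; mu = 6 gives D_6.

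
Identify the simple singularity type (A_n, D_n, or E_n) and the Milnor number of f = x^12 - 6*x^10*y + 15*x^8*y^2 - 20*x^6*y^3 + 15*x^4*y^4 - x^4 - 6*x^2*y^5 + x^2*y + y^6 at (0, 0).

The Hessian of f at 0 is [[0, 0], [0, 0]] with rank 0, so corank 2. A Groebner basis of the Jacobian ideal J(f) in C{x,y} is {x^2/6 + y^5, x^3, x*y}; counting standard monomials gives mu = 7. Corank 2; j^3 = x^2*y has shape L^2 M (L != M), so D-series; mu = 7 gives D_7.

Type D_{7}, Milnor number mu = 7.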